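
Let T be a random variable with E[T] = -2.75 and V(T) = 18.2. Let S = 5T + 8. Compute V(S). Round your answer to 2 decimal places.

V(5T + 8) = (5)²·V(T) = 25·18.2 = 455

455.00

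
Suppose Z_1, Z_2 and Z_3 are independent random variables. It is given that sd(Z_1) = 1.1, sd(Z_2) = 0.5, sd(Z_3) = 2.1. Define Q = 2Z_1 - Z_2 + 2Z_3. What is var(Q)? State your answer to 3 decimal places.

var(Z_1) = 1.21, var(Z_2) = 0.25, var(Z_3) = 4.41
By independence, var(Q) = (2)²var(Z_1) + (-1)²var(Z_2) + (2)²var(Z_3)
= (2)²·1.21 + (-1)²·0.25 + (2)²·4.41 = 22.73

22.730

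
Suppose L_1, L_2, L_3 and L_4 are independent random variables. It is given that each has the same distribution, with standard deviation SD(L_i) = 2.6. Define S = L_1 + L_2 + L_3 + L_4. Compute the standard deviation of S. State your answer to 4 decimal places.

5.2000

Var(L_i) = (2.6)² = 6.76
By independence, Var(S) = (1)²Var(L_1) + (1)²Var(L_2) + (1)²Var(L_3) + (1)²Var(L_4)
= (1)²·6.76 + (1)²·6.76 + (1)²·6.76 + (1)²·6.76 = 27.04
SD(S) = √27.04 ≈ 5.2000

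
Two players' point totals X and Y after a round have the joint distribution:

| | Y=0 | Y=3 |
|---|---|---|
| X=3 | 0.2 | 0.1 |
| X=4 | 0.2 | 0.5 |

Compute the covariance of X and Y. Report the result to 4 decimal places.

E[X] = 3.7,  E[Y] = 1.8
E[XY] = 6.9
Cov(X,Y) = E[XY] − E[X]E[Y] = 6.9 − (3.7)(1.8) = 0.24

0.2400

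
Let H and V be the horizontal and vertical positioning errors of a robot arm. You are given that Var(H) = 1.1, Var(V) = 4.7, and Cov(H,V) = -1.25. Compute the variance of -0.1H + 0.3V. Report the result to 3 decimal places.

0.509

Var(-0.1H + 0.3V) = (-0.1)²·Var(H) + (0.3)²·Var(V) + 2·(-0.1)·(0.3)·Cov(H,V)
= 0.01·1.1 + 0.09·4.7 + -0.06·-1.25 = 0.509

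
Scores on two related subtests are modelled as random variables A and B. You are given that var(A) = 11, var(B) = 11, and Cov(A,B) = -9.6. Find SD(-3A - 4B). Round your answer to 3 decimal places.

6.678

var(-3A - 4B) = (-3)²·var(A) + (-4)²·var(B) + 2·(-3)·(-4)·Cov(A,B)
= 9·11 + 16·11 + 24·-9.6 = 44.6
SD(-3A - 4B) = √44.6 ≈ 6.678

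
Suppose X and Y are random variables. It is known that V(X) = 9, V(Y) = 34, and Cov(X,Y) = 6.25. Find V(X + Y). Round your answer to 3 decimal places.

55.500

V(X + Y) = (1)²·V(X) + (1)²·V(Y) + 2·(1)·(1)·Cov(X,Y)
= 1·9 + 1·34 + 2·6.25 = 55.5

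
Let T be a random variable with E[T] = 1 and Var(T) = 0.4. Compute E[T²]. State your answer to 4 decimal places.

E[T²] = Var(T) + (E[T])² = 0.4 + (1)² = 1.4

1.4000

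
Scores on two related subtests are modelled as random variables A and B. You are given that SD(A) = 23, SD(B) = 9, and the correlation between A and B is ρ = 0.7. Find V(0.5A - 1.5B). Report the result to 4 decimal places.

V(A) = (23)² = 529;  V(B) = (9)² = 81
cov(A,B) = ρ·SD(A)·SD(B) = 0.7·23·9 = 144.9
V(0.5A - 1.5B) = (0.5)²·V(A) + (-1.5)²·V(B) + 2·(0.5)·(-1.5)·cov(A,B)
= 0.25·529 + 2.25·81 + -1.5·144.9 = 97.15

97.1500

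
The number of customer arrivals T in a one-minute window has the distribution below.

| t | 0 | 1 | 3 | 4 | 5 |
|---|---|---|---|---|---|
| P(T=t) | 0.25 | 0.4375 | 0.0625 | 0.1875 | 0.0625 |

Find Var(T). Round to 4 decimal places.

2.7148

E[T] = (0)(0.25) + (1)(0.4375) + (3)(0.0625) + (4)(0.1875) + (5)(0.0625) = 1.6875
E[T²] = (0)²(0.25) + (1)²(0.4375) + (3)²(0.0625) + (4)²(0.1875) + (5)²(0.0625) = 5.5625
Var(T) = E[T²] − (E[T])² = 5.5625 − (1.6875)² = 2.71484375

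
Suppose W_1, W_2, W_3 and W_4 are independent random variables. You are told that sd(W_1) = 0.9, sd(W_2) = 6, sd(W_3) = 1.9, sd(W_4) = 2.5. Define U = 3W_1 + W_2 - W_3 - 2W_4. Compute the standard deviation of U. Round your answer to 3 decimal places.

8.479

Var(W_1) = 0.81, Var(W_2) = 36, Var(W_3) = 3.61, Var(W_4) = 6.25
By independence, Var(U) = (3)²Var(W_1) + (1)²Var(W_2) + (-1)²Var(W_3) + (-2)²Var(W_4)
= (3)²·0.81 + (1)²·36 + (-1)²·3.61 + (-2)²·6.25 = 71.9
sd(U) = √71.9 ≈ 8.479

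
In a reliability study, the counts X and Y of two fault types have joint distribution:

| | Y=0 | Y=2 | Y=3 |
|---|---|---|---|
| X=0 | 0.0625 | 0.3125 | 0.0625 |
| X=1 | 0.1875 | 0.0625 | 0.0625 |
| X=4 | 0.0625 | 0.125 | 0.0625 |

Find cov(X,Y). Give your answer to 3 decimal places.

0.012

E[X] = 1.3125,  E[Y] = 1.5625
E[XY] = 2.0625
cov(X,Y) = E[XY] − E[X]E[Y] = 2.0625 − (1.3125)(1.5625) = 0.01171875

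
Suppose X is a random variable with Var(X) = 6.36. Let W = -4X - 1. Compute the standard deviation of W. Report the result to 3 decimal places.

10.088

Var(-4X - 1) = (-4)²·6.36 = 101.76
σ(W) = √101.76 ≈ 10.088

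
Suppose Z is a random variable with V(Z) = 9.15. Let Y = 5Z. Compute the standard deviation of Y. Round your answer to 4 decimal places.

V(5Z) = (5)²·9.15 = 228.75
σ(Y) = √228.75 ≈ 15.1245

15.1245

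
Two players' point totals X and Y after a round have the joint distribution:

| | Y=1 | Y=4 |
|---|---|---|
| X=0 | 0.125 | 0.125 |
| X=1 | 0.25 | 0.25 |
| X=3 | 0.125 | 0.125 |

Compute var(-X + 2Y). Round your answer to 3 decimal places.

10.188

E[X] = 1.25,  E[Y] = 2.5,  E[XY] = 3.125
var(X) = 2.75 − (1.25)² = 1.1875;  var(Y) = 8.5 − (2.5)² = 2.25
Cov(X,Y) = 3.125 − (1.25)(2.5) = 0
var(-X + 2Y) = (-1)²·1.1875 + (2)²·2.25 + 2·(-1)·(2)·0 = 10.1875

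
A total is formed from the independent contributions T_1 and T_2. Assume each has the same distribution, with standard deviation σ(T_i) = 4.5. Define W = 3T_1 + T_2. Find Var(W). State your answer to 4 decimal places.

Var(T_i) = (4.5)² = 20.25
By independence, Var(W) = (3)²Var(T_1) + (1)²Var(T_2)
= (3)²·20.25 + (1)²·20.25 = 202.5

202.5000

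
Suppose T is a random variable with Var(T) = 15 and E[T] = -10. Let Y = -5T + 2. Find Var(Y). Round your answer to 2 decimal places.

Var(-5T + 2) = (-5)²·Var(T) = 25·15 = 375

375.00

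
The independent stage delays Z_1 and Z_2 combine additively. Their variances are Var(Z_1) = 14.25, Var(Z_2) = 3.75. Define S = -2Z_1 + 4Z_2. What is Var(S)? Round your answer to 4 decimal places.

117.0000

By independence, Var(S) = (-2)²Var(Z_1) + (4)²Var(Z_2)
= (-2)²·14.25 + (4)²·3.75 = 117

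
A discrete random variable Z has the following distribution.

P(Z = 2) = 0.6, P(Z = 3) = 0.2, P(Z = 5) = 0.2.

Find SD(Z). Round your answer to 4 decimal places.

1.1662

E[Z] = (2)(0.6) + (3)(0.2) + (5)(0.2) = 2.8
E[Z²] = (2)²(0.6) + (3)²(0.2) + (5)²(0.2) = 9.2
V(Z) = E[Z²] − (E[Z])² = 9.2 − (2.8)² = 1.36
SD(Z) = √1.36 ≈ 1.1662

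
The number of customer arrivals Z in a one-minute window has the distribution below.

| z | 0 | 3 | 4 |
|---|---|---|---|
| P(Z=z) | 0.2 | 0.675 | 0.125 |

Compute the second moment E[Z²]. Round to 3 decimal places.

E[Z²] = (0)²(0.2) + (3)²(0.675) + (4)²(0.125) = 8.075

8.075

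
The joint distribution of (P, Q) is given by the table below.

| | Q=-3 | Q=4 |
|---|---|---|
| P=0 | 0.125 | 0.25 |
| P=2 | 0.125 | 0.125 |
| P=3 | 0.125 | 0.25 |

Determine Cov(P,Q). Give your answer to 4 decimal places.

E[P] = 1.625,  E[Q] = 1.375
E[PQ] = 2.125
Cov(P,Q) = E[PQ] − E[P]E[Q] = 2.125 − (1.625)(1.375) = -0.109375

-0.1094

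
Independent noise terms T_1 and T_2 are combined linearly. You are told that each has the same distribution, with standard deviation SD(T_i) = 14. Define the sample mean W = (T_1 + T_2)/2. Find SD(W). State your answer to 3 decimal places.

Var(T_i) = (14)² = 196
By independence, Var(W) = (0.5)²Var(T_1) + (0.5)²Var(T_2)
= (0.5)²·196 + (0.5)²·196 = 98
SD(W) = √98 ≈ 9.899

9.899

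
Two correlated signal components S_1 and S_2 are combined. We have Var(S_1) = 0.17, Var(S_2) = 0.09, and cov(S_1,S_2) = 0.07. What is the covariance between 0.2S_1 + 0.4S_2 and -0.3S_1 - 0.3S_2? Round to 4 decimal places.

-0.0336

cov(0.2S_1 + 0.4S_2, -0.3S_1 - 0.3S_2) = (0.2)(-0.3)Var(S_1) + (0.4)(-0.3)Var(S_2) + [(0.2)(-0.3) + (0.4)(-0.3)]cov(S_1,S_2)
= -0.06·0.17 + -0.12·0.09 + -0.18·0.07 = -0.0336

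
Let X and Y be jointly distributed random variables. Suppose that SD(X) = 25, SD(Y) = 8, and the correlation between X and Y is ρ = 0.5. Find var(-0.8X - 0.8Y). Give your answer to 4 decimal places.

568.9600

var(X) = (25)² = 625;  var(Y) = (8)² = 64
Cov(X,Y) = ρ·SD(X)·SD(Y) = 0.5·25·8 = 100
var(-0.8X - 0.8Y) = (-0.8)²·var(X) + (-0.8)²·var(Y) + 2·(-0.8)·(-0.8)·Cov(X,Y)
= 0.64·625 + 0.64·64 + 1.28·100 = 568.96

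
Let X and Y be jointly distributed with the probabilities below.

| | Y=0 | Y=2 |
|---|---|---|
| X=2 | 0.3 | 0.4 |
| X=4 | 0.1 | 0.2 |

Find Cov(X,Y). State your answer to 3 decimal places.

0.080

E[X] = 2.6,  E[Y] = 1.2
E[XY] = 3.2
Cov(X,Y) = E[XY] − E[X]E[Y] = 3.2 − (2.6)(1.2) = 0.08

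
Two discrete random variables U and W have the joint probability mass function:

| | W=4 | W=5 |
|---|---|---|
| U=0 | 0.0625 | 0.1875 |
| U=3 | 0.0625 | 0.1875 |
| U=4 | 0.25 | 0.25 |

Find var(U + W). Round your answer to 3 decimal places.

E[U] = 2.75,  E[W] = 4.625,  E[UW] = 12.5625
var(U) = 10.25 − (2.75)² = 2.6875;  var(W) = 21.625 − (4.625)² = 0.234375
Cov(U,W) = 12.5625 − (2.75)(4.625) = -0.15625
var(U + W) = (1)²·2.6875 + (1)²·0.234375 + 2·(1)·(1)·-0.15625 = 2.609375

2.609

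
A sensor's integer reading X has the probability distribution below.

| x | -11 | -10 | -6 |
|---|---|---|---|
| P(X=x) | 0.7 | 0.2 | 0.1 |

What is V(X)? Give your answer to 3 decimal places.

E[X] = (-11)(0.7) + (-10)(0.2) + (-6)(0.1) = -10.3
E[X²] = (-11)²(0.7) + (-10)²(0.2) + (-6)²(0.1) = 108.3
V(X) = E[X²] − (E[X])² = 108.3 − (-10.3)² = 2.21

2.210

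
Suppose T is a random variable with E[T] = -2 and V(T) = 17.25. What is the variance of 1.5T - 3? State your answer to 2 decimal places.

V(1.5T - 3) = (1.5)²·V(T) = 2.25·17.25 = 38.8125

38.81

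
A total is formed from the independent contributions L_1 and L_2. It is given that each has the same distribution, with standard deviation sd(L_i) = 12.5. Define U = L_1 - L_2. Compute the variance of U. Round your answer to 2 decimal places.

312.50

Var(L_i) = (12.5)² = 156.25
By independence, Var(U) = (1)²Var(L_1) + (-1)²Var(L_2)
= (1)²·156.25 + (-1)²·156.25 = 312.5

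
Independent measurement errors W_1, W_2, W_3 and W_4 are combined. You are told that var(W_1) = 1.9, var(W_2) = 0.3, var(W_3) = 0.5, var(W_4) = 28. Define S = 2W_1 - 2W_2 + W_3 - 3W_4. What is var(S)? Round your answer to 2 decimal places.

261.30

By independence, var(S) = (2)²var(W_1) + (-2)²var(W_2) + (1)²var(W_3) + (-3)²var(W_4)
= (2)²·1.9 + (-2)²·0.3 + (1)²·0.5 + (-3)²·28 = 261.3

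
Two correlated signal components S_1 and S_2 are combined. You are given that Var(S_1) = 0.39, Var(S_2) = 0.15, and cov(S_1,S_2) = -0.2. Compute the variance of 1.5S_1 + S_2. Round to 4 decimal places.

Var(1.5S_1 + S_2) = (1.5)²·Var(S_1) + (1)²·Var(S_2) + 2·(1.5)·(1)·cov(S_1,S_2)
= 2.25·0.39 + 1·0.15 + 3·-0.2 = 0.4275

0.4275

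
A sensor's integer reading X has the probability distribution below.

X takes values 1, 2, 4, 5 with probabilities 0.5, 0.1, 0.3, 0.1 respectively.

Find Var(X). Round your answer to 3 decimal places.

E[X] = (1)(0.5) + (2)(0.1) + (4)(0.3) + (5)(0.1) = 2.4
E[X²] = (1)²(0.5) + (2)²(0.1) + (4)²(0.3) + (5)²(0.1) = 8.2
Var(X) = E[X²] − (E[X])² = 8.2 − (2.4)² = 2.44

2.440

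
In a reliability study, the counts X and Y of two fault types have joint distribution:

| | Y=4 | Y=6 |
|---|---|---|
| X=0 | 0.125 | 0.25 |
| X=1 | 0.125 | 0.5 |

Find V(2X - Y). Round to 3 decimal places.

E[X] = 0.625,  E[Y] = 5.5,  E[XY] = 3.5
V(X) = 0.625 − (0.625)² = 0.234375;  V(Y) = 31 − (5.5)² = 0.75
Cov(X,Y) = 3.5 − (0.625)(5.5) = 0.0625
V(2X - Y) = (2)²·0.234375 + (-1)²·0.75 + 2·(2)·(-1)·0.0625 = 1.4375

1.438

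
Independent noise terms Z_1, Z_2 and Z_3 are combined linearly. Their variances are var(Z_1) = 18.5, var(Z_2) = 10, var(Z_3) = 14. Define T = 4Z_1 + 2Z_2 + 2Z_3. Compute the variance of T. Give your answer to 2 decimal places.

392.00

By independence, var(T) = (4)²var(Z_1) + (2)²var(Z_2) + (2)²var(Z_3)
= (4)²·18.5 + (2)²·10 + (2)²·14 = 392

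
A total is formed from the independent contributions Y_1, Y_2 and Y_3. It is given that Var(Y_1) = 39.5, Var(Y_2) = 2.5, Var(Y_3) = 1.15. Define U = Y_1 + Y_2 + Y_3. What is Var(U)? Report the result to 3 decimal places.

43.150

By independence, Var(U) = (1)²Var(Y_1) + (1)²Var(Y_2) + (1)²Var(Y_3)
= (1)²·39.5 + (1)²·2.5 + (1)²·1.15 = 43.15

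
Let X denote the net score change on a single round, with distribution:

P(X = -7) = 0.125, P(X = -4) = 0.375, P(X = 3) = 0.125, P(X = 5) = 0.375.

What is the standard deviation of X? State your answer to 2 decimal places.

E[X] = (-7)(0.125) + (-4)(0.375) + (3)(0.125) + (5)(0.375) = -0.125
E[X²] = (-7)²(0.125) + (-4)²(0.375) + (3)²(0.125) + (5)²(0.375) = 22.625
Var(X) = E[X²] − (E[X])² = 22.625 − (-0.125)² = 22.609375
sd(X) = √22.609375 ≈ 4.75

4.75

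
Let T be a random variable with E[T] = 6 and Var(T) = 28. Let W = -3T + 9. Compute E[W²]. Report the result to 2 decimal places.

E[-3T + 9] = -3·6 + 9 = -9
Var(-3T + 9) = (-3)²·28 = 252
E[W²] = Var(W) + (E[W])² = 252 + (-9)² = 333

333.00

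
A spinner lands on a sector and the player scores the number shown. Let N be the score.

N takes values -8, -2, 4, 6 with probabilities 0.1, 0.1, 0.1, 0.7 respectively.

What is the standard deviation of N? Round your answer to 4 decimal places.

4.5431

E[N] = (-8)(0.1) + (-2)(0.1) + (4)(0.1) + (6)(0.7) = 3.6
E[N²] = (-8)²(0.1) + (-2)²(0.1) + (4)²(0.1) + (6)²(0.7) = 33.6
Var(N) = E[N²] − (E[N])² = 33.6 − (3.6)² = 20.64
SD(N) = √20.64 ≈ 4.5431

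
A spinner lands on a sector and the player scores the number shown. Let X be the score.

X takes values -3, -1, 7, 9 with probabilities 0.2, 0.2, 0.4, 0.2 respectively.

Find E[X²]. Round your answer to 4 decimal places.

37.8000

E[X²] = (-3)²(0.2) + (-1)²(0.2) + (7)²(0.4) + (9)²(0.2) = 37.8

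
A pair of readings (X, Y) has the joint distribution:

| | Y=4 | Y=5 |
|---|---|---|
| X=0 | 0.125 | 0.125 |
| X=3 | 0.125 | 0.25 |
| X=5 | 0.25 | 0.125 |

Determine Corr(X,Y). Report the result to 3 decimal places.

E[X] = 3,  E[Y] = 4.5
E[XY] = 13.375
Cov(X,Y) = E[XY] − E[X]E[Y] = 13.375 − (3)(4.5) = -0.125
var(X) = 3.75,  var(Y) = 0.25
ρ = -0.125 / √(3.75·0.25) ≈ -0.129

-0.129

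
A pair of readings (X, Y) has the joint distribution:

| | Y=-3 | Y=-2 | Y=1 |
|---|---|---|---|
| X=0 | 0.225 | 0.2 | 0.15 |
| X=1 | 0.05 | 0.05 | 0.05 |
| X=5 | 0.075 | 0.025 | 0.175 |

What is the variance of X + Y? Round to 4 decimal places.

10.1600

E[X] = 1.525,  E[Y] = -1.225,  E[XY] = -0.7
V(X) = 7.025 − (1.525)² = 4.699375;  V(Y) = 4.625 − (-1.225)² = 3.124375
Cov(X,Y) = -0.7 − (1.525)(-1.225) = 1.168125
V(X + Y) = (1)²·4.699375 + (1)²·3.124375 + 2·(1)·(1)·1.168125 = 10.16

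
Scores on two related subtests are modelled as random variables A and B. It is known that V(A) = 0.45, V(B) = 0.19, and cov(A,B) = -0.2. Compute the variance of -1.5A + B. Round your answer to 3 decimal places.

V(-1.5A + B) = (-1.5)²·V(A) + (1)²·V(B) + 2·(-1.5)·(1)·cov(A,B)
= 2.25·0.45 + 1·0.19 + -3·-0.2 = 1.8025

1.803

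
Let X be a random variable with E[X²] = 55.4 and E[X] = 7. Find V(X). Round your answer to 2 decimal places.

V(X) = 55.4 − (7)² = 6.4

6.40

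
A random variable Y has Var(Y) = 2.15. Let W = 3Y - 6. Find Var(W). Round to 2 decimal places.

Var(3Y - 6) = (3)²·Var(Y) = 9·2.15 = 19.35

19.35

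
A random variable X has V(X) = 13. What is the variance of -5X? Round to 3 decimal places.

325.000

V(-5X) = (-5)²·V(X) = 25·13 = 325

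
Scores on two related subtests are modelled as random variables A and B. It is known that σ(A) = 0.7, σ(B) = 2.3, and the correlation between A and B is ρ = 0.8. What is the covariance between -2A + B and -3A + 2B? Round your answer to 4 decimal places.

Var(A) = (0.7)² = 0.49;  Var(B) = (2.3)² = 5.29
Cov(A,B) = ρ·σ(A)·σ(B) = 0.8·0.7·2.3 = 1.288
Cov(-2A + B, -3A + 2B) = (-2)(-3)Var(A) + (1)(2)Var(B) + [(-2)(2) + (1)(-3)]Cov(A,B)
= 6·0.49 + 2·5.29 + -7·1.288 = 4.504

4.5040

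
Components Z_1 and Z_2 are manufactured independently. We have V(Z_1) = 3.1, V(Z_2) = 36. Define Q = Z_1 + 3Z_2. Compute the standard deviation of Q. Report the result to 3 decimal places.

By independence, V(Q) = (1)²V(Z_1) + (3)²V(Z_2)
= (1)²·3.1 + (3)²·36 = 327.1
σ(Q) = √327.1 ≈ 18.086

18.086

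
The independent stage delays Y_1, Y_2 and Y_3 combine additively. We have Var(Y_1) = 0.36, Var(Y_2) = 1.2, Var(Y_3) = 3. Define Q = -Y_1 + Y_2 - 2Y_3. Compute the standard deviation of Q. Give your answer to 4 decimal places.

By independence, Var(Q) = (-1)²Var(Y_1) + (1)²Var(Y_2) + (-2)²Var(Y_3)
= (-1)²·0.36 + (1)²·1.2 + (-2)²·3 = 13.56
SD(Q) = √13.56 ≈ 3.6824

3.6824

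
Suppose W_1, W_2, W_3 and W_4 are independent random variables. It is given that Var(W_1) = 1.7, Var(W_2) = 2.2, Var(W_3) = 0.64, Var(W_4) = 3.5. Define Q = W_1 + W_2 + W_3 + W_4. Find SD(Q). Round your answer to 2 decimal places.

2.84

By independence, Var(Q) = (1)²Var(W_1) + (1)²Var(W_2) + (1)²Var(W_3) + (1)²Var(W_4)
= (1)²·1.7 + (1)²·2.2 + (1)²·0.64 + (1)²·3.5 = 8.04
SD(Q) = √8.04 ≈ 2.84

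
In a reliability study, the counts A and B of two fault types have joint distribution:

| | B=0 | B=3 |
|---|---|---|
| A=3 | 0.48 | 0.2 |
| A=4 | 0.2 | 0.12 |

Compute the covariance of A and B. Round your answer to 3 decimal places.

0.053

E[A] = 3.32,  E[B] = 0.96
E[AB] = 3.24
cov(A,B) = E[AB] − E[A]E[B] = 3.24 − (3.32)(0.96) = 0.0528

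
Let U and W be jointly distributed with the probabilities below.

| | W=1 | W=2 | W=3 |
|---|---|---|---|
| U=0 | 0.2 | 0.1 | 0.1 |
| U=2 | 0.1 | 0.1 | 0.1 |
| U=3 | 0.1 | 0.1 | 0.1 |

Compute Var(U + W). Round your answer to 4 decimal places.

2.6400

E[U] = 1.5,  E[W] = 1.9,  E[UW] = 3
Var(U) = 3.9 − (1.5)² = 1.65;  Var(W) = 4.3 − (1.9)² = 0.69
cov(U,W) = 3 − (1.5)(1.9) = 0.15
Var(U + W) = (1)²·1.65 + (1)²·0.69 + 2·(1)·(1)·0.15 = 2.64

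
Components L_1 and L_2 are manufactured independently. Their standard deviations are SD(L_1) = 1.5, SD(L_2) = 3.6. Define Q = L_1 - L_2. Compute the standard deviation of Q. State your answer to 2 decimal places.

3.90

Var(L_1) = 2.25, Var(L_2) = 12.96
By independence, Var(Q) = (1)²Var(L_1) + (-1)²Var(L_2)
= (1)²·2.25 + (-1)²·12.96 = 15.21
SD(Q) = √15.21 ≈ 3.90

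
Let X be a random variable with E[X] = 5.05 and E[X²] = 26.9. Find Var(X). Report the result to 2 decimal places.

1.40

Var(X) = 26.9 − (5.05)² = 1.3975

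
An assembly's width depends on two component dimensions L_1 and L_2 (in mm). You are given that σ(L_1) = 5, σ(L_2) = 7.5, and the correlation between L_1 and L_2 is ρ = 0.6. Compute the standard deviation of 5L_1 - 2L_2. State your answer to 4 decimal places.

var(L_1) = (5)² = 25;  var(L_2) = (7.5)² = 56.25
cov(L_1,L_2) = ρ·σ(L_1)·σ(L_2) = 0.6·5·7.5 = 22.5
var(5L_1 - 2L_2) = (5)²·var(L_1) + (-2)²·var(L_2) + 2·(5)·(-2)·cov(L_1,L_2)
= 25·25 + 4·56.25 + -20·22.5 = 400
σ(5L_1 - 2L_2) = √400 ≈ 20.0000

20.0000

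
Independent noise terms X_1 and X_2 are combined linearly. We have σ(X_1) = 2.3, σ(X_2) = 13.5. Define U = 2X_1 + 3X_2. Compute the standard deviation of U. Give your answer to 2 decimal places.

Var(X_1) = 5.29, Var(X_2) = 182.25
By independence, Var(U) = (2)²Var(X_1) + (3)²Var(X_2)
= (2)²·5.29 + (3)²·182.25 = 1661.41
σ(U) = √1661.41 ≈ 40.76

40.76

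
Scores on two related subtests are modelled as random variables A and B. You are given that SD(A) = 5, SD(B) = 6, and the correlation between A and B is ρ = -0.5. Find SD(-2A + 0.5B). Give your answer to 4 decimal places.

var(A) = (5)² = 25;  var(B) = (6)² = 36
Cov(A,B) = ρ·SD(A)·SD(B) = -0.5·5·6 = -15
var(-2A + 0.5B) = (-2)²·var(A) + (0.5)²·var(B) + 2·(-2)·(0.5)·Cov(A,B)
= 4·25 + 0.25·36 + -2·-15 = 139
SD(-2A + 0.5B) = √139 ≈ 11.7898

11.7898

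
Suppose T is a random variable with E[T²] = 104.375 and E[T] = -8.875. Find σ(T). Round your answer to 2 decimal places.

V(T) = 104.375 − (-8.875)² = 25.609375
σ(T) = √25.609375 ≈ 5.06

5.06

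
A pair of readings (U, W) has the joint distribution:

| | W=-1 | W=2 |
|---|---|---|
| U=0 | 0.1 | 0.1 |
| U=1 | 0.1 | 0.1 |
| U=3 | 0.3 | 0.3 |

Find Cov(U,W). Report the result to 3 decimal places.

E[U] = 2,  E[W] = 0.5
E[UW] = 1
Cov(U,W) = E[UW] − E[U]E[W] = 1 − (2)(0.5) = 0

0.000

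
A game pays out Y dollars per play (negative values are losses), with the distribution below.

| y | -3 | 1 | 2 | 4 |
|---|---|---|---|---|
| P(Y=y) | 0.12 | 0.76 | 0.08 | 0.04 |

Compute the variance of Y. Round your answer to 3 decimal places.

E[Y] = (-3)(0.12) + (1)(0.76) + (2)(0.08) + (4)(0.04) = 0.72
E[Y²] = (-3)²(0.12) + (1)²(0.76) + (2)²(0.08) + (4)²(0.04) = 2.8
Var(Y) = E[Y²] − (E[Y])² = 2.8 − (0.72)² = 2.2816

2.282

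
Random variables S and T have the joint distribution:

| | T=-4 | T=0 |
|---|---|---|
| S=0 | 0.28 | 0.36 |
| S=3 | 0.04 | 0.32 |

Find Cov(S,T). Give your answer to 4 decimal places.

E[S] = 1.08,  E[T] = -1.28
E[ST] = -0.48
Cov(S,T) = E[ST] − E[S]E[T] = -0.48 − (1.08)(-1.28) = 0.9024

0.9024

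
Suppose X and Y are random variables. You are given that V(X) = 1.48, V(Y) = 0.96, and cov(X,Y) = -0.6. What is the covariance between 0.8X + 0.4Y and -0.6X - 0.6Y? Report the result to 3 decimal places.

cov(0.8X + 0.4Y, -0.6X - 0.6Y) = (0.8)(-0.6)V(X) + (0.4)(-0.6)V(Y) + [(0.8)(-0.6) + (0.4)(-0.6)]cov(X,Y)
= -0.48·1.48 + -0.24·0.96 + -0.72·-0.6 = -0.5088

-0.509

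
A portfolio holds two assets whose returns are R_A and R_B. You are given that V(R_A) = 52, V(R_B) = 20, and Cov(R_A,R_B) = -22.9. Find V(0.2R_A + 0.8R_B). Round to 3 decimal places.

V(0.2R_A + 0.8R_B) = (0.2)²·V(R_A) + (0.8)²·V(R_B) + 2·(0.2)·(0.8)·Cov(R_A,R_B)
= 0.04·52 + 0.64·20 + 0.32·-22.9 = 7.552

7.552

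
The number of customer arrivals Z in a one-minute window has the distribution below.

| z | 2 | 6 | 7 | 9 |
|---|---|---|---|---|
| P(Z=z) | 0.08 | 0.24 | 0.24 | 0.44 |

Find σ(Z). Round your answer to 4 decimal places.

1.9855

E[Z] = (2)(0.08) + (6)(0.24) + (7)(0.24) + (9)(0.44) = 7.24
E[Z²] = (2)²(0.08) + (6)²(0.24) + (7)²(0.24) + (9)²(0.44) = 56.36
Var(Z) = E[Z²] − (E[Z])² = 56.36 − (7.24)² = 3.9424
σ(Z) = √3.9424 ≈ 1.9855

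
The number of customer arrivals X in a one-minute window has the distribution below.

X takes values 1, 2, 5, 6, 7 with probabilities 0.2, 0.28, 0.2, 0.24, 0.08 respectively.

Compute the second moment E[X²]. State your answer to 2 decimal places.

18.88

E[X²] = (1)²(0.2) + (2)²(0.28) + (5)²(0.2) + (6)²(0.24) + (7)²(0.08) = 18.88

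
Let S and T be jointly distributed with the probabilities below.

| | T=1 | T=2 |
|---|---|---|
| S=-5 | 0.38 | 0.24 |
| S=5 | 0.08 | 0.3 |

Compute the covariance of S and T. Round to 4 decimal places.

E[S] = -1.2,  E[T] = 1.54
E[ST] = -0.9
Cov(S,T) = E[ST] − E[S]E[T] = -0.9 − (-1.2)(1.54) = 0.948

0.9480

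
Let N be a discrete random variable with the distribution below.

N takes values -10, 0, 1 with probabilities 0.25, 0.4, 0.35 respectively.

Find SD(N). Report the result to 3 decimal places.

E[N] = (-10)(0.25) + (0)(0.4) + (1)(0.35) = -2.15
E[N²] = (-10)²(0.25) + (0)²(0.4) + (1)²(0.35) = 25.35
Var(N) = E[N²] − (E[N])² = 25.35 − (-2.15)² = 20.7275
SD(N) = √20.7275 ≈ 4.553

4.553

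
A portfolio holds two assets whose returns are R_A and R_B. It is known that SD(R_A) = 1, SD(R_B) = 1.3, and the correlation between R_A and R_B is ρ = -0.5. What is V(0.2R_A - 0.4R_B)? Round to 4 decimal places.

V(R_A) = (1)² = 1;  V(R_B) = (1.3)² = 1.69
cov(R_A,R_B) = ρ·SD(R_A)·SD(R_B) = -0.5·1·1.3 = -0.65
V(0.2R_A - 0.4R_B) = (0.2)²·V(R_A) + (-0.4)²·V(R_B) + 2·(0.2)·(-0.4)·cov(R_A,R_B)
= 0.04·1 + 0.16·1.69 + -0.16·-0.65 = 0.4144

0.4144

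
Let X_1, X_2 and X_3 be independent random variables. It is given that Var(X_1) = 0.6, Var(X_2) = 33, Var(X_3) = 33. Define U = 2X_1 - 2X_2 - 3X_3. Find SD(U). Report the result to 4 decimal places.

20.7702

By independence, Var(U) = (2)²Var(X_1) + (-2)²Var(X_2) + (-3)²Var(X_3)
= (2)²·0.6 + (-2)²·33 + (-3)²·33 = 431.4
SD(U) = √431.4 ≈ 20.7702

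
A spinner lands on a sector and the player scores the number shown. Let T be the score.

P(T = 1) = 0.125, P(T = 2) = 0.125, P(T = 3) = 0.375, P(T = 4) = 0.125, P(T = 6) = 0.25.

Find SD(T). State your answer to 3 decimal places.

E[T] = (1)(0.125) + (2)(0.125) + (3)(0.375) + (4)(0.125) + (6)(0.25) = 3.5
E[T²] = (1)²(0.125) + (2)²(0.125) + (3)²(0.375) + (4)²(0.125) + (6)²(0.25) = 15
Var(T) = E[T²] − (E[T])² = 15 − (3.5)² = 2.75
SD(T) = √2.75 ≈ 1.658

1.658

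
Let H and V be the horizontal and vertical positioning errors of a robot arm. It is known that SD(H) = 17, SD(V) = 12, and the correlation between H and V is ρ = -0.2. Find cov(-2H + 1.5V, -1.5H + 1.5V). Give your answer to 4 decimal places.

var(H) = (17)² = 289;  var(V) = (12)² = 144
cov(H,V) = ρ·SD(H)·SD(V) = -0.2·17·12 = -40.8
cov(-2H + 1.5V, -1.5H + 1.5V) = (-2)(-1.5)var(H) + (1.5)(1.5)var(V) + [(-2)(1.5) + (1.5)(-1.5)]cov(H,V)
= 3·289 + 2.25·144 + -5.25·-40.8 = 1405.2

1405.2000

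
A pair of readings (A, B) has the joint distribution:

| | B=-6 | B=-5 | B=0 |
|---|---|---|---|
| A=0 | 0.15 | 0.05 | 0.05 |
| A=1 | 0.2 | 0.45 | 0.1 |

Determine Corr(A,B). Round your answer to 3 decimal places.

0.000

E[A] = 0.75,  E[B] = -4.6
E[AB] = -3.45
cov(A,B) = E[AB] − E[A]E[B] = -3.45 − (0.75)(-4.6) = 0
V(A) = 0.1875,  V(B) = 3.94
ρ = 0 / √(0.1875·3.94) ≈ 0.000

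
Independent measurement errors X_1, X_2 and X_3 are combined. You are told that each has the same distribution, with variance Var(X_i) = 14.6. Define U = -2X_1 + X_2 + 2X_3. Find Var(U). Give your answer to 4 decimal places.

By independence, Var(U) = (-2)²Var(X_1) + (1)²Var(X_2) + (2)²Var(X_3)
= (-2)²·14.6 + (1)²·14.6 + (2)²·14.6 = 131.4

131.4000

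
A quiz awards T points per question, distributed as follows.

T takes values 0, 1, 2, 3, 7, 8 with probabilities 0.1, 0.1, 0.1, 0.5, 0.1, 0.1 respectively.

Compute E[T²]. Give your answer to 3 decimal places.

E[T²] = (0)²(0.1) + (1)²(0.1) + (2)²(0.1) + (3)²(0.5) + (7)²(0.1) + (8)²(0.1) = 16.3

16.300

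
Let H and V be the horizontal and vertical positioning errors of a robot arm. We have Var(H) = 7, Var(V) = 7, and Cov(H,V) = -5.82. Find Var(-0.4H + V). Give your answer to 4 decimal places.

12.7760

Var(-0.4H + V) = (-0.4)²·Var(H) + (1)²·Var(V) + 2·(-0.4)·(1)·Cov(H,V)
= 0.16·7 + 1·7 + -0.8·-5.82 = 12.776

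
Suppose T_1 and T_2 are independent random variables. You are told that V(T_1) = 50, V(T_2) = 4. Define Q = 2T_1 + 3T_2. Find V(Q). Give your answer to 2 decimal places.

By independence, V(Q) = (2)²V(T_1) + (3)²V(T_2)
= (2)²·50 + (3)²·4 = 236

236.00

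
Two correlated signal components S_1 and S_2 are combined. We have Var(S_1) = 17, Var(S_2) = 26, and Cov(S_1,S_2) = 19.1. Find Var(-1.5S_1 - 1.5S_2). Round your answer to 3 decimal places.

182.700

Var(-1.5S_1 - 1.5S_2) = (-1.5)²·Var(S_1) + (-1.5)²·Var(S_2) + 2·(-1.5)·(-1.5)·Cov(S_1,S_2)
= 2.25·17 + 2.25·26 + 4.5·19.1 = 182.7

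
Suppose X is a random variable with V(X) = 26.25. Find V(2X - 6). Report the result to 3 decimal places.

105.000

V(2X - 6) = (2)²·V(X) = 4·26.25 = 105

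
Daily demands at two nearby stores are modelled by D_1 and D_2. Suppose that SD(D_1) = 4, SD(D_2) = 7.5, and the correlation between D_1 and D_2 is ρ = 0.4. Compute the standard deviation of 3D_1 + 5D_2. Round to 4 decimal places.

43.7064

Var(D_1) = (4)² = 16;  Var(D_2) = (7.5)² = 56.25
Cov(D_1,D_2) = ρ·SD(D_1)·SD(D_2) = 0.4·4·7.5 = 12
Var(3D_1 + 5D_2) = (3)²·Var(D_1) + (5)²·Var(D_2) + 2·(3)·(5)·Cov(D_1,D_2)
= 9·16 + 25·56.25 + 30·12 = 1910.25
SD(3D_1 + 5D_2) = √1910.25 ≈ 43.7064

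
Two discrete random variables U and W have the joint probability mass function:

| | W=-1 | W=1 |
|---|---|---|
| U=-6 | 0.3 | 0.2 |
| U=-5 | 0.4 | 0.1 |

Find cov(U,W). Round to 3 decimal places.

-0.100

E[U] = -5.5,  E[W] = -0.4
E[UW] = 2.1
cov(U,W) = E[UW] − E[U]E[W] = 2.1 − (-5.5)(-0.4) = -0.1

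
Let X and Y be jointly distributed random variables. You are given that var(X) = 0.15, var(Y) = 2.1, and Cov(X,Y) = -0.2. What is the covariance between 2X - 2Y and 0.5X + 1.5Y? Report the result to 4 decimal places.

Cov(2X - 2Y, 0.5X + 1.5Y) = (2)(0.5)var(X) + (-2)(1.5)var(Y) + [(2)(1.5) + (-2)(0.5)]Cov(X,Y)
= 1·0.15 + -3·2.1 + 2·-0.2 = -6.55

-6.5500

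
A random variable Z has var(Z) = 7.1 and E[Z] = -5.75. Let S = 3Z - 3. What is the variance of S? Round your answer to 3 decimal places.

63.900

var(3Z - 3) = (3)²·var(Z) = 9·7.1 = 63.9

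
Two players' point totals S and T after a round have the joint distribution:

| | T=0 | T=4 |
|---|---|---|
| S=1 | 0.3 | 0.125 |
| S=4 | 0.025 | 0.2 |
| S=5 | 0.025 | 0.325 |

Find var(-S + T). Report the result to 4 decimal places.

2.5494

E[S] = 3.075,  E[T] = 2.6,  E[ST] = 10.2
var(S) = 12.775 − (3.075)² = 3.319375;  var(T) = 10.4 − (2.6)² = 3.64
Cov(S,T) = 10.2 − (3.075)(2.6) = 2.205
var(-S + T) = (-1)²·3.319375 + (1)²·3.64 + 2·(-1)·(1)·2.205 = 2.549375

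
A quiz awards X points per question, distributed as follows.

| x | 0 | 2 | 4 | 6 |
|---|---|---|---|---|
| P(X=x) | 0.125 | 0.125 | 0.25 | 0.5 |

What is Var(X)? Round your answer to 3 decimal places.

E[X] = (0)(0.125) + (2)(0.125) + (4)(0.25) + (6)(0.5) = 4.25
E[X²] = (0)²(0.125) + (2)²(0.125) + (4)²(0.25) + (6)²(0.5) = 22.5
Var(X) = E[X²] − (E[X])² = 22.5 − (4.25)² = 4.4375

4.438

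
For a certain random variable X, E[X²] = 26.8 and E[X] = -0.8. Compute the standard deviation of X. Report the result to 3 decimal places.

5.115

Var(X) = 26.8 − (-0.8)² = 26.16
SD(X) = √26.16 ≈ 5.115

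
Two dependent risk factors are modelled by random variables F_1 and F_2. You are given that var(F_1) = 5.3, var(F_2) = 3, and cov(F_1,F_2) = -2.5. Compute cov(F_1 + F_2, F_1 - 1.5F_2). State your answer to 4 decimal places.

cov(F_1 + F_2, F_1 - 1.5F_2) = (1)(1)var(F_1) + (1)(-1.5)var(F_2) + [(1)(-1.5) + (1)(1)]cov(F_1,F_2)
= 1·5.3 + -1.5·3 + -0.5·-2.5 = 2.05

2.0500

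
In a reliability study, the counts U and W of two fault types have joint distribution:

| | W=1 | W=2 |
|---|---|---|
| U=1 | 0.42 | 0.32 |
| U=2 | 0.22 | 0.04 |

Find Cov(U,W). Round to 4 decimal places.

-0.0536

E[U] = 1.26,  E[W] = 1.36
E[UW] = 1.66
Cov(U,W) = E[UW] − E[U]E[W] = 1.66 − (1.26)(1.36) = -0.0536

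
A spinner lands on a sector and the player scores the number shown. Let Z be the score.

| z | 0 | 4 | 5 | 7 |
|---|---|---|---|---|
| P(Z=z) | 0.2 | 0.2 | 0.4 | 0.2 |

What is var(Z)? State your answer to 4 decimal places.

E[Z] = (0)(0.2) + (4)(0.2) + (5)(0.4) + (7)(0.2) = 4.2
E[Z²] = (0)²(0.2) + (4)²(0.2) + (5)²(0.4) + (7)²(0.2) = 23
var(Z) = E[Z²] − (E[Z])² = 23 − (4.2)² = 5.36

5.3600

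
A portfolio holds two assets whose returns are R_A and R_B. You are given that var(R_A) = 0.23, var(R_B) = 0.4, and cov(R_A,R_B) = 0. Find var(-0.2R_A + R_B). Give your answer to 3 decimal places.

var(-0.2R_A + R_B) = (-0.2)²·var(R_A) + (1)²·var(R_B) + 2·(-0.2)·(1)·cov(R_A,R_B)
= 0.04·0.23 + 1·0.4 + -0.4·0 = 0.4092

0.409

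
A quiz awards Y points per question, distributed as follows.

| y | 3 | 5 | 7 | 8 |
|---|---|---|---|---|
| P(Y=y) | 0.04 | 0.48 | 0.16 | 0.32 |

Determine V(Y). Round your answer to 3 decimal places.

E[Y] = (3)(0.04) + (5)(0.48) + (7)(0.16) + (8)(0.32) = 6.2
E[Y²] = (3)²(0.04) + (5)²(0.48) + (7)²(0.16) + (8)²(0.32) = 40.68
V(Y) = E[Y²] − (E[Y])² = 40.68 − (6.2)² = 2.24

2.240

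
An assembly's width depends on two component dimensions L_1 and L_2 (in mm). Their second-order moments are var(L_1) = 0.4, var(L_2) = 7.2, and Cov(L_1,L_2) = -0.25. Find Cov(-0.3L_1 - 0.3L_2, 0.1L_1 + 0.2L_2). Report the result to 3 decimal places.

Cov(-0.3L_1 - 0.3L_2, 0.1L_1 + 0.2L_2) = (-0.3)(0.1)var(L_1) + (-0.3)(0.2)var(L_2) + [(-0.3)(0.2) + (-0.3)(0.1)]Cov(L_1,L_2)
= -0.03·0.4 + -0.06·7.2 + -0.09·-0.25 = -0.4215

-0.422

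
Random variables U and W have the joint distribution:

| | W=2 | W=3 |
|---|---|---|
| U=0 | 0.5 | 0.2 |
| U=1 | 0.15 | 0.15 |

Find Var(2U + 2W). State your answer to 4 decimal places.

E[U] = 0.3,  E[W] = 2.35,  E[UW] = 0.75
Var(U) = 0.3 − (0.3)² = 0.21;  Var(W) = 5.75 − (2.35)² = 0.2275
cov(U,W) = 0.75 − (0.3)(2.35) = 0.045
Var(2U + 2W) = (2)²·0.21 + (2)²·0.2275 + 2·(2)·(2)·0.045 = 2.11

2.1100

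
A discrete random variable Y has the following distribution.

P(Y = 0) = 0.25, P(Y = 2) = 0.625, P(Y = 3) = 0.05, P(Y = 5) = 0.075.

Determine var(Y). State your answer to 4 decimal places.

1.6744

E[Y] = (0)(0.25) + (2)(0.625) + (3)(0.05) + (5)(0.075) = 1.775
E[Y²] = (0)²(0.25) + (2)²(0.625) + (3)²(0.05) + (5)²(0.075) = 4.825
var(Y) = E[Y²] − (E[Y])² = 4.825 − (1.775)² = 1.674375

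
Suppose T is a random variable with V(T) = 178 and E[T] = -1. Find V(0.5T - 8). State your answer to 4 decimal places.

44.5000

V(0.5T - 8) = (0.5)²·V(T) = 0.25·178 = 44.5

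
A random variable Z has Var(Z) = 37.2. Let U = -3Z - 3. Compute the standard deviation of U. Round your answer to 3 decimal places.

18.298

Var(-3Z - 3) = (-3)²·37.2 = 334.8
sd(U) = √334.8 ≈ 18.298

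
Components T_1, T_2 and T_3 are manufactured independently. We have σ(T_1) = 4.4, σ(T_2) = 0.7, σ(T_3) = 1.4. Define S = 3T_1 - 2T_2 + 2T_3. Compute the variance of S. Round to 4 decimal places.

Var(T_1) = 19.36, Var(T_2) = 0.49, Var(T_3) = 1.96
By independence, Var(S) = (3)²Var(T_1) + (-2)²Var(T_2) + (2)²Var(T_3)
= (3)²·19.36 + (-2)²·0.49 + (2)²·1.96 = 184.04

184.0400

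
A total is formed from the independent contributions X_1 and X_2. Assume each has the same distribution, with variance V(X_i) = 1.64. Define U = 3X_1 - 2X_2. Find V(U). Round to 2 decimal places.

21.32

By independence, V(U) = (3)²V(X_1) + (-2)²V(X_2)
= (3)²·1.64 + (-2)²·1.64 = 21.32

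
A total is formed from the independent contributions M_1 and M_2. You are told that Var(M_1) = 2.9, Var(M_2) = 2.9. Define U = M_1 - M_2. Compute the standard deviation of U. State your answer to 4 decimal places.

2.4083

By independence, Var(U) = (1)²Var(M_1) + (-1)²Var(M_2)
= (1)²·2.9 + (-1)²·2.9 = 5.8
SD(U) = √5.8 ≈ 2.4083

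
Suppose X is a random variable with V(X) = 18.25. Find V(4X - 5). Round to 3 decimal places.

292.000

V(4X - 5) = (4)²·V(X) = 16·18.25 = 292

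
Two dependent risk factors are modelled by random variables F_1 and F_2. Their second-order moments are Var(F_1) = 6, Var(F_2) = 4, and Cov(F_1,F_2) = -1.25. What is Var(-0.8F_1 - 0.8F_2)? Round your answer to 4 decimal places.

Var(-0.8F_1 - 0.8F_2) = (-0.8)²·Var(F_1) + (-0.8)²·Var(F_2) + 2·(-0.8)·(-0.8)·Cov(F_1,F_2)
= 0.64·6 + 0.64·4 + 1.28·-1.25 = 4.8

4.8000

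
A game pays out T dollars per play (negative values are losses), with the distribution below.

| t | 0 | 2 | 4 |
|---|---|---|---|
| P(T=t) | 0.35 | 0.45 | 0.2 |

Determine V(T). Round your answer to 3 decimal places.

E[T] = (0)(0.35) + (2)(0.45) + (4)(0.2) = 1.7
E[T²] = (0)²(0.35) + (2)²(0.45) + (4)²(0.2) = 5
V(T) = E[T²] − (E[T])² = 5 − (1.7)² = 2.11

2.110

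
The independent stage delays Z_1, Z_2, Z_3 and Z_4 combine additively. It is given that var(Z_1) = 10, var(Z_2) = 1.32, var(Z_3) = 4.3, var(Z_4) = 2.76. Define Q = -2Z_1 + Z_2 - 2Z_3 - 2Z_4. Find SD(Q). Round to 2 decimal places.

By independence, var(Q) = (-2)²var(Z_1) + (1)²var(Z_2) + (-2)²var(Z_3) + (-2)²var(Z_4)
= (-2)²·10 + (1)²·1.32 + (-2)²·4.3 + (-2)²·2.76 = 69.56
SD(Q) = √69.56 ≈ 8.34

8.34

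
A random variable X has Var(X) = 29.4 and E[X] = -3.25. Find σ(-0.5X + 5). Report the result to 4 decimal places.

2.7111

Var(-0.5X + 5) = (-0.5)²·29.4 = 7.35
σ(-0.5X + 5) = √7.35 ≈ 2.7111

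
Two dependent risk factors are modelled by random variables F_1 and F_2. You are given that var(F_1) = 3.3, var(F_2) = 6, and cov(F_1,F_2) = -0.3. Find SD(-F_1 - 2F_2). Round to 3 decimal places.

var(-F_1 - 2F_2) = (-1)²·var(F_1) + (-2)²·var(F_2) + 2·(-1)·(-2)·cov(F_1,F_2)
= 1·3.3 + 4·6 + 4·-0.3 = 26.1
SD(-F_1 - 2F_2) = √26.1 ≈ 5.109

5.109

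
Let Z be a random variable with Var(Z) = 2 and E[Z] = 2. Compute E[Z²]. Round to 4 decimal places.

E[Z²] = Var(Z) + (E[Z])² = 2 + (2)² = 6

6.0000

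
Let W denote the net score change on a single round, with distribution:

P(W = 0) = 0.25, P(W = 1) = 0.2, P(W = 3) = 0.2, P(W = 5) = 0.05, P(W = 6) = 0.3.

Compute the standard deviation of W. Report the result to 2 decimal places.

E[W] = (0)(0.25) + (1)(0.2) + (3)(0.2) + (5)(0.05) + (6)(0.3) = 2.85
E[W²] = (0)²(0.25) + (1)²(0.2) + (3)²(0.2) + (5)²(0.05) + (6)²(0.3) = 14.05
var(W) = E[W²] − (E[W])² = 14.05 − (2.85)² = 5.9275
SD(W) = √5.9275 ≈ 2.43

2.43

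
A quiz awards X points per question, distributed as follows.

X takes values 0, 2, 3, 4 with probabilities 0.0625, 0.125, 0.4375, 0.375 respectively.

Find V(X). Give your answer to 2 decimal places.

1.06

E[X] = (0)(0.0625) + (2)(0.125) + (3)(0.4375) + (4)(0.375) = 3.0625
E[X²] = (0)²(0.0625) + (2)²(0.125) + (3)²(0.4375) + (4)²(0.375) = 10.4375
V(X) = E[X²] − (E[X])² = 10.4375 − (3.0625)² = 1.05859375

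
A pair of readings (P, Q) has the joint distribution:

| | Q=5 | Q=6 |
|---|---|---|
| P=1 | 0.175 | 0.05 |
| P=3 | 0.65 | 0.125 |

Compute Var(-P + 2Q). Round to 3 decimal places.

E[P] = 2.55,  E[Q] = 5.175,  E[PQ] = 13.175
Var(P) = 7.2 − (2.55)² = 0.6975;  Var(Q) = 26.925 − (5.175)² = 0.144375
cov(P,Q) = 13.175 − (2.55)(5.175) = -0.02125
Var(-P + 2Q) = (-1)²·0.6975 + (2)²·0.144375 + 2·(-1)·(2)·-0.02125 = 1.36

1.360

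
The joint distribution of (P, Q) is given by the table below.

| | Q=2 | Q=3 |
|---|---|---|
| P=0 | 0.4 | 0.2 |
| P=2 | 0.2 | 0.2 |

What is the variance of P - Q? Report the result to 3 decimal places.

E[P] = 0.8,  E[Q] = 2.4,  E[PQ] = 2
Var(P) = 1.6 − (0.8)² = 0.96;  Var(Q) = 6 − (2.4)² = 0.24
Cov(P,Q) = 2 − (0.8)(2.4) = 0.08
Var(P - Q) = (1)²·0.96 + (-1)²·0.24 + 2·(1)·(-1)·0.08 = 1.04

1.040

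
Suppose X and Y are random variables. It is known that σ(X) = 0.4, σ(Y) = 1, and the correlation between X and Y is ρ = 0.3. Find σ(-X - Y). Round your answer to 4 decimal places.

1.1832

V(X) = (0.4)² = 0.16;  V(Y) = (1)² = 1
Cov(X,Y) = ρ·σ(X)·σ(Y) = 0.3·0.4·1 = 0.12
V(-X - Y) = (-1)²·V(X) + (-1)²·V(Y) + 2·(-1)·(-1)·Cov(X,Y)
= 1·0.16 + 1·1 + 2·0.12 = 1.4
σ(-X - Y) = √1.4 ≈ 1.1832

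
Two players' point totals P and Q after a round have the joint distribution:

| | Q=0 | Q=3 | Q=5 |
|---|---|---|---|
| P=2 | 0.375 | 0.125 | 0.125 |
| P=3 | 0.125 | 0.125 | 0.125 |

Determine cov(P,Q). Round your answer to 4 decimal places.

0.2500

E[P] = 2.375,  E[Q] = 2
E[PQ] = 5
cov(P,Q) = E[PQ] − E[P]E[Q] = 5 − (2.375)(2) = 0.25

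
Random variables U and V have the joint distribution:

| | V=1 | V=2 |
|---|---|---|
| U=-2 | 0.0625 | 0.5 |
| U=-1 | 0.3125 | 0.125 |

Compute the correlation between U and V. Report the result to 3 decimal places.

-0.618

E[U] = -1.5625,  E[V] = 1.625
E[UV] = -2.6875
cov(U,V) = E[UV] − E[U]E[V] = -2.6875 − (-1.5625)(1.625) = -0.1484375
var(U) = 0.24609375,  var(V) = 0.234375
ρ = -0.1484375 / √(0.24609375·0.234375) ≈ -0.618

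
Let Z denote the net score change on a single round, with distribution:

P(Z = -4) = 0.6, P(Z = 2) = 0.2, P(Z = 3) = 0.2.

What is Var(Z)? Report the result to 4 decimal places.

E[Z] = (-4)(0.6) + (2)(0.2) + (3)(0.2) = -1.4
E[Z²] = (-4)²(0.6) + (2)²(0.2) + (3)²(0.2) = 12.2
Var(Z) = E[Z²] − (E[Z])² = 12.2 − (-1.4)² = 10.24

10.2400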